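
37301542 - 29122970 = 8178572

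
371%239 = 132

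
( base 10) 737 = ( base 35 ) l2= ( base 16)2e1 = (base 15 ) 342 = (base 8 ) 1341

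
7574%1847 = 186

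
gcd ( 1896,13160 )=8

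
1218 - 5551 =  - 4333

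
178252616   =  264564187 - 86311571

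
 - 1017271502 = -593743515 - 423527987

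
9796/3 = 9796/3 = 3265.33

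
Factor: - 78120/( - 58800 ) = 93/70 =2^( - 1 )*3^1*5^(  -  1 )*7^(-1)*31^1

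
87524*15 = 1312860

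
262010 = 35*7486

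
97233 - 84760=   12473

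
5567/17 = 5567/17 = 327.47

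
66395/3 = 22131  +  2/3  =  22131.67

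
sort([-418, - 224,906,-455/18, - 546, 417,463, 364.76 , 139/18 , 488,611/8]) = [  -  546, - 418, - 224,-455/18, 139/18, 611/8,364.76, 417,463, 488, 906]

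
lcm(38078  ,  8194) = 647326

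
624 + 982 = 1606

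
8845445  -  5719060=3126385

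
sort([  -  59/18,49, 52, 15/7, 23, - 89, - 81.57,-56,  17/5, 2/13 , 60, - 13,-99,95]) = [ - 99, - 89, - 81.57, - 56, - 13,-59/18, 2/13,15/7, 17/5, 23 , 49, 52,60, 95] 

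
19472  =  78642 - 59170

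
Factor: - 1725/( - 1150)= 2^(  -  1)*3^1 = 3/2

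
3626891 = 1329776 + 2297115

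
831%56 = 47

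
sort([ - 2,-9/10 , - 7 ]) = [-7,-2 ,  -  9/10] 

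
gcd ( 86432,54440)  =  8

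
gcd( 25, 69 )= 1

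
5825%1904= 113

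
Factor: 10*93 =930 = 2^1*3^1*5^1*31^1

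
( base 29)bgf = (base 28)CBE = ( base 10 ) 9730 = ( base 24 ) GLA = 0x2602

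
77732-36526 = 41206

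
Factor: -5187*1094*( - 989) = 2^1*3^1*7^1*13^1*19^1*23^1*43^1* 547^1 = 5612157642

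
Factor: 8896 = 2^6*139^1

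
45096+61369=106465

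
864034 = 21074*41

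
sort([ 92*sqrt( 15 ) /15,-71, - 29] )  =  [ - 71, - 29 , 92*sqrt( 15) /15]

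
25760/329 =3680/47 = 78.30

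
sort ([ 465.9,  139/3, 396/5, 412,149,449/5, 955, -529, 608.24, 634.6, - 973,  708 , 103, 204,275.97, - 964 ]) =[-973,-964, - 529  ,  139/3  ,  396/5, 449/5, 103,149, 204,275.97,412, 465.9,  608.24,634.6, 708, 955]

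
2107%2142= 2107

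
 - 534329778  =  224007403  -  758337181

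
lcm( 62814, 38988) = 1130652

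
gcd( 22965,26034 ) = 3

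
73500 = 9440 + 64060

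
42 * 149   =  6258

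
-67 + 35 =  - 32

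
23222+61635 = 84857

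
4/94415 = 4/94415= 0.00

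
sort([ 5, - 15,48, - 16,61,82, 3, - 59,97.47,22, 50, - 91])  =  [ - 91, - 59, - 16,-15,  3, 5,  22, 48,50,61,82,97.47]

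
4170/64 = 2085/32   =  65.16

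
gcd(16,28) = 4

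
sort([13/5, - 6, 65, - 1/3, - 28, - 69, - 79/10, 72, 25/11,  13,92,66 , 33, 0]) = [ - 69,- 28, - 79/10, - 6,-1/3, 0, 25/11, 13/5,13, 33,65 , 66, 72, 92 ]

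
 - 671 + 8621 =7950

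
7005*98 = 686490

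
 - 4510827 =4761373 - 9272200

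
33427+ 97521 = 130948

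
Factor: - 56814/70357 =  -2^1*3^1*7^(  -  1)*17^1*19^( - 1)*23^(  -  2)*557^1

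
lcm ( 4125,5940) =148500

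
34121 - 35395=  - 1274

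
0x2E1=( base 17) 296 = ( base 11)610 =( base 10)737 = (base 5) 10422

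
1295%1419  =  1295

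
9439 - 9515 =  - 76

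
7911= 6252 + 1659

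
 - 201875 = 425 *( - 475)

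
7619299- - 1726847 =9346146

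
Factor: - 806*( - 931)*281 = 2^1 * 7^2*13^1 * 19^1*31^1*281^1=210858466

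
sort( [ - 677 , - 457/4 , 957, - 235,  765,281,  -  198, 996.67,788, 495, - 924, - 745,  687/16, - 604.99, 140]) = [ - 924, - 745, - 677,- 604.99, - 235, - 198, - 457/4,687/16, 140,281,495, 765, 788,957, 996.67 ] 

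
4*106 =424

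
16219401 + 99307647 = 115527048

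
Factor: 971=971^1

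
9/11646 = 1/1294 = 0.00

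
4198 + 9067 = 13265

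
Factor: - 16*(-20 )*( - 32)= - 2^11*5^1=   -10240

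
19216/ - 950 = - 21 + 367/475 =- 20.23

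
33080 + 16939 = 50019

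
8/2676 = 2/669 = 0.00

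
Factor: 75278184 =2^3*3^1*73^1*42967^1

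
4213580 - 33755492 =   -  29541912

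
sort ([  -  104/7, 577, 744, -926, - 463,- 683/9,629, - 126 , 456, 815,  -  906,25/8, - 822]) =[ - 926, -906, -822, - 463 , - 126, - 683/9 , - 104/7,25/8, 456, 577,629, 744, 815]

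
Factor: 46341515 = 5^1 * 11^1*359^1 * 2347^1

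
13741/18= 763 + 7/18= 763.39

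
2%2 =0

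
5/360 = 1/72 = 0.01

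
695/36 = 19+ 11/36 = 19.31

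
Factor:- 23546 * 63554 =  - 1496442484= -2^2*43^1*61^1*193^1*739^1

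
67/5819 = 67/5819  =  0.01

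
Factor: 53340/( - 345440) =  - 2^( - 3)*3^1 * 7^1*17^(-1 ) = - 21/136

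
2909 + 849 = 3758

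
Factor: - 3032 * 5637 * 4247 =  - 72587107848  =  - 2^3* 3^1 *31^1*137^1* 379^1 *1879^1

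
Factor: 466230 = 2^1*3^1*5^1*15541^1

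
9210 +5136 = 14346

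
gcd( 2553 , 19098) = 3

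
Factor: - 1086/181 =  - 6  =  - 2^1*3^1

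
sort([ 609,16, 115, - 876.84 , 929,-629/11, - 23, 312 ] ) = [-876.84, - 629/11, - 23, 16, 115 , 312, 609,929]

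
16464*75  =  1234800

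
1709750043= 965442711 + 744307332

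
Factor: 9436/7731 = 2^2*3^ (- 2 )*7^1*337^1 * 859^( -1 )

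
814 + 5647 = 6461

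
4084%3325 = 759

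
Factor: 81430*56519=4602342170 = 2^1*5^1*17^1 *479^1*56519^1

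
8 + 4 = 12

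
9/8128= 9/8128 = 0.00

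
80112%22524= 12540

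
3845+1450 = 5295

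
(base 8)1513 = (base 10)843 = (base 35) o3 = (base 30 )S3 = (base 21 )1j3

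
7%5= 2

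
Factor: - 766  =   - 2^1*383^1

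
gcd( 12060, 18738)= 18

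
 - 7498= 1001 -8499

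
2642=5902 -3260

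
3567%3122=445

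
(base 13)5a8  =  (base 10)983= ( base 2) 1111010111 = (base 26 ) 1BL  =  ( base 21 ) 24h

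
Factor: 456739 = 17^1*67^1*401^1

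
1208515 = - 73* (  -  16555) 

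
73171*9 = 658539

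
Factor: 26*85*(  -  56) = -2^4 * 5^1*7^1*13^1*17^1 = - 123760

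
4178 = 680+3498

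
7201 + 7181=14382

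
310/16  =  155/8 = 19.38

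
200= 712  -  512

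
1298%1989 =1298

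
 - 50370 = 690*( - 73) 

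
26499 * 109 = 2888391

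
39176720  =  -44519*(-880)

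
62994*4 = 251976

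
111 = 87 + 24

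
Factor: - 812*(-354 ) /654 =47908/109 = 2^2*7^1*29^1*59^1*109^ ( - 1 )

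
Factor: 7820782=2^1*17^1*23^1*73^1 * 137^1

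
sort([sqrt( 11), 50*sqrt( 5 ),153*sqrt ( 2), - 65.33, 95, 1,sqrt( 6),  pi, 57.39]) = [ - 65.33,1, sqrt ( 6), pi,sqrt ( 11), 57.39, 95, 50*sqrt( 5), 153 * sqrt ( 2)]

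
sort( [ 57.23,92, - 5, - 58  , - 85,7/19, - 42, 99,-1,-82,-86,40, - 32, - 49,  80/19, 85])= [ - 86, - 85, - 82, - 58,- 49, - 42,  -  32, - 5, - 1 , 7/19, 80/19, 40, 57.23,85, 92, 99 ]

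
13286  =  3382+9904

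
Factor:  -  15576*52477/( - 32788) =204345438/8197=2^1*3^1 * 7^( - 1 )*11^1 * 59^1*97^1*541^1*1171^( - 1)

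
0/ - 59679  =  0/1 = - 0.00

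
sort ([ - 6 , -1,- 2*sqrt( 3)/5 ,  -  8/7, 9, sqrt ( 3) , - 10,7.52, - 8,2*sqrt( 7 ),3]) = [ - 10, - 8, - 6 , - 8/7, - 1, - 2*sqrt ( 3 )/5,  sqrt( 3), 3, 2*sqrt( 7), 7.52, 9] 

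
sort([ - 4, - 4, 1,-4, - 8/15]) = [ - 4, -4, - 4, - 8/15,  1]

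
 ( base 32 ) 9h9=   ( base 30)apj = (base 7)40324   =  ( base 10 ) 9769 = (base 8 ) 23051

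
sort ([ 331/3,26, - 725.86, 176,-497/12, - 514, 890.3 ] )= [ - 725.86, - 514, - 497/12, 26,331/3,176,890.3] 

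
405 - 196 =209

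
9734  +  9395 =19129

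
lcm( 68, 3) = 204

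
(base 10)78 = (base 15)53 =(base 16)4e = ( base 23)39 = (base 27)2o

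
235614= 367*642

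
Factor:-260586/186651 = - 2^1*3^( - 1)*223^( - 1) *467^1 = - 934/669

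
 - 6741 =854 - 7595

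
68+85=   153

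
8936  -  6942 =1994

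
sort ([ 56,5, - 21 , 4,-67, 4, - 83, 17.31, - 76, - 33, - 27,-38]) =[ - 83, - 76,-67, - 38, - 33, - 27, - 21, 4, 4,5,17.31,56] 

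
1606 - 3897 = -2291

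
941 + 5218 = 6159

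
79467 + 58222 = 137689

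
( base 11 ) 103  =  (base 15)84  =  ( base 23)59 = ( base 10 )124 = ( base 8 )174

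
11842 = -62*( - 191) 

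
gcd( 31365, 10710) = 765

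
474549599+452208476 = 926758075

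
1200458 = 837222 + 363236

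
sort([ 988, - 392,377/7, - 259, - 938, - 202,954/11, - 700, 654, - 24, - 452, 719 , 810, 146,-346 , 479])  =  [ -938,  -  700,- 452,-392, -346, - 259, - 202,  -  24,  377/7 , 954/11,  146,  479 , 654,719,810, 988 ] 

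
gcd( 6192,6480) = 144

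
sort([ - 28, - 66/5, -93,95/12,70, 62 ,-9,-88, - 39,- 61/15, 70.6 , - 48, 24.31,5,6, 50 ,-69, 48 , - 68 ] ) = [-93, - 88, - 69, - 68,-48, - 39,-28, - 66/5,-9, -61/15, 5, 6,95/12, 24.31,48,50 , 62, 70, 70.6]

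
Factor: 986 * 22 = 21692 = 2^2 * 11^1*17^1*29^1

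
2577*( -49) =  - 126273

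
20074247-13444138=6630109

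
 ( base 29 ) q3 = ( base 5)11012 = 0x2f5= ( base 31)OD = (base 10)757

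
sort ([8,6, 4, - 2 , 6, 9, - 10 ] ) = [ - 10,-2,4, 6,6,8,9 ] 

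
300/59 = 5 + 5/59 = 5.08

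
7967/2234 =7967/2234=   3.57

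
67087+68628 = 135715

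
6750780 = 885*7628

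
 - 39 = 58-97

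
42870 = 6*7145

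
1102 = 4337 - 3235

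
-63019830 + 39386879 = -23632951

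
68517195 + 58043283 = 126560478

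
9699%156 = 27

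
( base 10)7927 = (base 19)12I4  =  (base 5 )223202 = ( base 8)17367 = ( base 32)7NN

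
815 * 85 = 69275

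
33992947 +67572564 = 101565511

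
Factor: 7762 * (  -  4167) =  - 2^1*3^2 *463^1 * 3881^1 = - 32344254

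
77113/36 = 77113/36 = 2142.03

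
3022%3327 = 3022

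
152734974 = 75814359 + 76920615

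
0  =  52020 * 0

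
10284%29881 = 10284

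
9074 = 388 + 8686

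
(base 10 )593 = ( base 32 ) ih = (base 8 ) 1121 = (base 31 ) j4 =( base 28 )L5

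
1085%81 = 32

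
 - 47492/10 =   -  23746/5=-4749.20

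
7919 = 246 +7673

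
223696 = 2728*82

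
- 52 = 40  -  92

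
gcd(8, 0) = 8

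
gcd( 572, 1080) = 4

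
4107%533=376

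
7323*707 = 5177361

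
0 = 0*528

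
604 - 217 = 387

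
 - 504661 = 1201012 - 1705673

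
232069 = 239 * 971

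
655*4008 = 2625240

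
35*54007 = 1890245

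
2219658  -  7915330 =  - 5695672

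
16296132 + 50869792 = 67165924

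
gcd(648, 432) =216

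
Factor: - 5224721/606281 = - 13^(-1)*149^( - 1)* 313^(-1)*5224721^1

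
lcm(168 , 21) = 168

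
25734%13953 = 11781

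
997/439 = 2 + 119/439=2.27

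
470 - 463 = 7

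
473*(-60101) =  - 28427773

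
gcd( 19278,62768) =2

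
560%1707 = 560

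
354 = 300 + 54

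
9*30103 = 270927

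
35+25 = 60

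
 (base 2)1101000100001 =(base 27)94K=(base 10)6689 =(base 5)203224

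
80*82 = 6560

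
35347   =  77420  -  42073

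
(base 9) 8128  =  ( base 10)5939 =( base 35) 4TO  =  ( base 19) g8b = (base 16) 1733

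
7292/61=7292/61 = 119.54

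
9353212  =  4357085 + 4996127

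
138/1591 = 138/1591 =0.09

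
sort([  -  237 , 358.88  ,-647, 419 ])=[  -  647,  -  237 , 358.88,  419 ]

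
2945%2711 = 234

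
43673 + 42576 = 86249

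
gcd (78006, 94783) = 1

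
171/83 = 171/83 = 2.06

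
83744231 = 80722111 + 3022120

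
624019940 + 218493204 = 842513144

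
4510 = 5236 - 726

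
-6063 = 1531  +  -7594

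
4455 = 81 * 55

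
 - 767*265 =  - 203255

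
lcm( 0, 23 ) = 0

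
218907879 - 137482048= 81425831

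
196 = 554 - 358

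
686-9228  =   - 8542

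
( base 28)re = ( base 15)365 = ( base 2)1100000010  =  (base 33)NB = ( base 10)770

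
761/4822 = 761/4822=0.16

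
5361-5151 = 210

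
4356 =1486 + 2870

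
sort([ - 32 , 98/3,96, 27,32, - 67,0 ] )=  [ - 67,- 32,0 , 27,  32,98/3 , 96 ] 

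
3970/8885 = 794/1777 = 0.45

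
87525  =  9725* 9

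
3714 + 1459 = 5173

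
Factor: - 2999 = -2999^1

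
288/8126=144/4063 = 0.04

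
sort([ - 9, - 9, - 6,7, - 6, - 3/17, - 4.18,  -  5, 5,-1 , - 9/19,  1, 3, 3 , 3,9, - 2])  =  [  -  9, - 9, - 6, - 6 ,-5, - 4.18, - 2, - 1, - 9/19, - 3/17, 1, 3, 3, 3,5, 7, 9]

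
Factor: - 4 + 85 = 3^4  =  81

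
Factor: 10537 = 41^1 * 257^1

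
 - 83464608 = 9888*(  -  8441 )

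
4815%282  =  21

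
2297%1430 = 867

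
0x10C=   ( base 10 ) 268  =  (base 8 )414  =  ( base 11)224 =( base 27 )9P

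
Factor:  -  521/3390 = -2^( - 1 )*3^(  -  1 )*5^( - 1 )*113^( - 1)*521^1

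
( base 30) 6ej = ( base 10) 5839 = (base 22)C19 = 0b1011011001111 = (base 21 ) D51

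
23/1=23 = 23.00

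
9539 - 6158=3381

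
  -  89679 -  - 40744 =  - 48935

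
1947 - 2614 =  - 667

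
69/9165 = 23/3055 = 0.01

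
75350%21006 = 12332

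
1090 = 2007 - 917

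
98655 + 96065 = 194720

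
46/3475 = 46/3475= 0.01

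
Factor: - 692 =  - 2^2*173^1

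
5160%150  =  60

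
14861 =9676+5185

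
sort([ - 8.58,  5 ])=[ - 8.58,5]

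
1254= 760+494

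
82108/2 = 41054=41054.00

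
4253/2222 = 1 + 2031/2222 =1.91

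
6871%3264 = 343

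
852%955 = 852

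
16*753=12048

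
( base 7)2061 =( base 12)509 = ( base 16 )2D9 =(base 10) 729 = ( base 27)100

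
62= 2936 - 2874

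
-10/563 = -1+553/563 =-0.02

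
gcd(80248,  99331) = 1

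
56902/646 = 28451/323  =  88.08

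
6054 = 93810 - 87756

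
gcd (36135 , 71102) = 73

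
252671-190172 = 62499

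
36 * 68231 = 2456316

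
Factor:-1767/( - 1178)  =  2^( - 1)*3^1  =  3/2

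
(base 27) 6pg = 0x13C9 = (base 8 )11711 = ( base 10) 5065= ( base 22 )AA5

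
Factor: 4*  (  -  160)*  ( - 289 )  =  184960 = 2^7*5^1 * 17^2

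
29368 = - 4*( - 7342) 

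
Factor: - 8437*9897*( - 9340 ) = 779899237260 = 2^2*3^1*5^1*11^1 * 13^1*59^1*467^1*3299^1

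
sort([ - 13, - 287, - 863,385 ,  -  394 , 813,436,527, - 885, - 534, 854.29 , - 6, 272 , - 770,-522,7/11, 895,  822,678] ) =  [  -  885,  -  863, - 770, - 534,  -  522, - 394, - 287 , - 13, - 6,  7/11,272,385,  436, 527, 678,813, 822, 854.29 , 895 ] 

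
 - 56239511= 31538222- 87777733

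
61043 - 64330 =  - 3287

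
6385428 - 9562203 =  - 3176775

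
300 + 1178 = 1478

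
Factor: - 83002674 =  - 2^1*3^1*167^1*82837^1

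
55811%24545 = 6721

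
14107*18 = 253926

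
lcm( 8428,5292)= 227556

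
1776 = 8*222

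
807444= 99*8156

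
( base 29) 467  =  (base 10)3545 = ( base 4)313121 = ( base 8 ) 6731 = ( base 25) 5GK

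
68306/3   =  22768+2/3 = 22768.67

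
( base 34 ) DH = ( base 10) 459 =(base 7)1224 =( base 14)24B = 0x1cb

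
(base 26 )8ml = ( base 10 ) 6001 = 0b1011101110001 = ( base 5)143001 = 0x1771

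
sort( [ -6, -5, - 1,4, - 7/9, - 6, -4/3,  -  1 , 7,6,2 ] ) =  [ -6 ,  -  6, - 5, - 4/3, - 1, - 1,  -  7/9, 2,4, 6 , 7 ]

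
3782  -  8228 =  - 4446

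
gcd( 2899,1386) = 1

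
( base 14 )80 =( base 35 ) 37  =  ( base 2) 1110000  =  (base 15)77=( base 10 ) 112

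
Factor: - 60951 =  - 3^1 * 11^1 * 1847^1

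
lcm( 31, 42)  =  1302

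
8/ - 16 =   -  1+1/2 = - 0.50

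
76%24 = 4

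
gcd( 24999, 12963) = 3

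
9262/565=16 + 222/565  =  16.39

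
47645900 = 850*56054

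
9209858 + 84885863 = 94095721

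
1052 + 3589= 4641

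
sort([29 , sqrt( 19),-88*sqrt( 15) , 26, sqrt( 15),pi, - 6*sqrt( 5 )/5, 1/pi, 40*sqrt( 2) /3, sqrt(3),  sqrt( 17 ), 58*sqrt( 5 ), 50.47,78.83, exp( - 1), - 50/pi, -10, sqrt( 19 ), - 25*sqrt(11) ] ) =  [ - 88*sqrt( 15 ), -25*sqrt( 11), - 50/pi, - 10, - 6*sqrt( 5 )/5, 1/pi, exp( - 1), sqrt( 3 ),pi, sqrt( 15 ),sqrt( 17),  sqrt( 19), sqrt(19), 40*sqrt( 2 ) /3, 26, 29 , 50.47,78.83, 58*sqrt( 5) ]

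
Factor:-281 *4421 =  - 1242301 =-281^1 * 4421^1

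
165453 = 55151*3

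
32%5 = 2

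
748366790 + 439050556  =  1187417346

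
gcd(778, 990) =2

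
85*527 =44795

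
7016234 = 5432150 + 1584084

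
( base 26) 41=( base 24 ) 49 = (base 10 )105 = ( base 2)1101001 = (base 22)4h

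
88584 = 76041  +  12543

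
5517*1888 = 10416096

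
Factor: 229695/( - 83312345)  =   - 45939/16662469 = - 3^1*31^(-1)*37^( - 1)*73^(-1)*199^(  -  1 )*15313^1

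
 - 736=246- 982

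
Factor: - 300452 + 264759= - 7^1*5099^1 = - 35693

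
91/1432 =91/1432 = 0.06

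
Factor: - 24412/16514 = - 34/23 = -  2^1*17^1 * 23^(- 1 ) 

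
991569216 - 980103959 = 11465257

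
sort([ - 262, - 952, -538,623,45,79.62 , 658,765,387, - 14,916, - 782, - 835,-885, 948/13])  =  [ - 952, - 885, - 835, - 782,-538,-262, - 14,  45,948/13,79.62 , 387,623, 658, 765, 916] 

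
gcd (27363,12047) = 7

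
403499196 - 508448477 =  - 104949281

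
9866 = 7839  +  2027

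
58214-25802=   32412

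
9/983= 9/983= 0.01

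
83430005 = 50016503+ 33413502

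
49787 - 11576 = 38211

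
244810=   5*48962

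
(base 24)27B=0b10100110011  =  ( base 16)533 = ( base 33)17b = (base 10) 1331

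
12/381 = 4/127=0.03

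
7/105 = 1/15 = 0.07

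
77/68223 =77/68223=0.00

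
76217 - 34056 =42161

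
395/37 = 395/37 = 10.68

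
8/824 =1/103 = 0.01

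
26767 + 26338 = 53105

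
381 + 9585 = 9966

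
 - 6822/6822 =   -  1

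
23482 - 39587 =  - 16105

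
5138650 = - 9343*( - 550) 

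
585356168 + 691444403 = 1276800571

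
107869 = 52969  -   - 54900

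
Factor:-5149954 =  - 2^1*2574977^1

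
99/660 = 3/20 = 0.15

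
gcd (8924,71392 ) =8924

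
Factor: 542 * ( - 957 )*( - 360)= 186729840  =  2^4*3^3*5^1* 11^1*29^1*271^1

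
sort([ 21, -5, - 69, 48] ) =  [-69, - 5, 21, 48] 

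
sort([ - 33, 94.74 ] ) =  [ - 33,94.74]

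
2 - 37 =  - 35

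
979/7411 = 979/7411 = 0.13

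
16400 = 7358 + 9042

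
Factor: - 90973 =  - 29^1*3137^1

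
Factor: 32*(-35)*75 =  - 84000 = -2^5*3^1*5^3*7^1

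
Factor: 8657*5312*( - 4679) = - 2^6*11^1*83^1*787^1*4679^1=- 215168419136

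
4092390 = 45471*90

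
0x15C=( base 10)348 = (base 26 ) da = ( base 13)20a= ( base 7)1005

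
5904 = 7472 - 1568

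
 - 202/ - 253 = 202/253 = 0.80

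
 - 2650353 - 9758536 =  - 12408889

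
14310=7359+6951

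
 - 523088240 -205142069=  - 728230309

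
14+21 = 35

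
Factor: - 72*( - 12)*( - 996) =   -  2^7*3^4*83^1 = - 860544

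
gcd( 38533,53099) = 1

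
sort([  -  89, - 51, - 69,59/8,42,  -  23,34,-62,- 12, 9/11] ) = [ - 89, - 69,  -  62, - 51, - 23,  -  12,9/11,59/8,34,42 ] 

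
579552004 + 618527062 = 1198079066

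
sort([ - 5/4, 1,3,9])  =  [ - 5/4, 1,3, 9]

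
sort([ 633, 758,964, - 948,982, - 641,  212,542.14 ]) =[ - 948, - 641,212,542.14, 633, 758,964, 982 ] 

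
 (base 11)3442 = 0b1000110101011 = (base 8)10653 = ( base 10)4523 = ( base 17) FB1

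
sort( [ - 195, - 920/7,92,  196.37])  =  [  -  195, - 920/7, 92, 196.37 ]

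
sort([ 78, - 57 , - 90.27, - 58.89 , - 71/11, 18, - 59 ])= [ - 90.27, - 59 , - 58.89,-57 , - 71/11,18, 78 ] 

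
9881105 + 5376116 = 15257221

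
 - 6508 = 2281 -8789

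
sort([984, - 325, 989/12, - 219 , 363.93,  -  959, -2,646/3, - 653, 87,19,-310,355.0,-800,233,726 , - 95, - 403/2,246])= [- 959, - 800,  -  653,-325, - 310,-219, - 403/2,  -  95,  -  2, 19,989/12,87,646/3, 233, 246,355.0,363.93 , 726,984]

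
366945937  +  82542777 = 449488714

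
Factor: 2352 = 2^4*3^1*7^2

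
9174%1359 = 1020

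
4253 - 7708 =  - 3455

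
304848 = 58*5256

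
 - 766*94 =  - 72004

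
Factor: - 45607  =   - 59^1 * 773^1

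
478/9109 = 478/9109  =  0.05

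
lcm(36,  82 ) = 1476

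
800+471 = 1271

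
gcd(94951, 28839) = 1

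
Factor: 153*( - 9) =  -  3^4 * 17^1 = - 1377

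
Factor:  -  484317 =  - 3^2*53813^1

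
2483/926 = 2483/926 = 2.68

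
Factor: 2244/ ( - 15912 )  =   - 2^( - 1)* 3^( - 1 )*11^1*13^( - 1 ) = - 11/78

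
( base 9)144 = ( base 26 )4H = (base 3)11111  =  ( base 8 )171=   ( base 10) 121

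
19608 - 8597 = 11011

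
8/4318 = 4/2159 = 0.00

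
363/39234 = 121/13078 = 0.01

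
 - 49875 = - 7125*7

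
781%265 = 251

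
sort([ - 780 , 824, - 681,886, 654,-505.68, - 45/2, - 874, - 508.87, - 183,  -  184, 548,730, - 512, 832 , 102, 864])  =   [ - 874, - 780, - 681, - 512,-508.87, -505.68, - 184, - 183,-45/2,102,  548,654, 730, 824 , 832, 864, 886]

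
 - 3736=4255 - 7991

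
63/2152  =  63/2152= 0.03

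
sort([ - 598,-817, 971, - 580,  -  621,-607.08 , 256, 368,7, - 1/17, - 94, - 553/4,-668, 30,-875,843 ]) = [  -  875,-817,-668, -621,-607.08, - 598, - 580, - 553/4, - 94 , - 1/17, 7, 30,256,  368, 843, 971 ] 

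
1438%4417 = 1438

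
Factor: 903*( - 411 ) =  - 3^2*7^1 * 43^1*137^1 = - 371133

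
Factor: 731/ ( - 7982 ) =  - 2^ ( - 1) * 13^(-1)*17^1 * 43^1 * 307^( - 1) 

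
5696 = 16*356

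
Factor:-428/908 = -107/227 = - 107^1*227^(  -  1)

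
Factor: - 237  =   - 3^1*79^1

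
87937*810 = 71228970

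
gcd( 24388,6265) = 7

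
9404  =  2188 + 7216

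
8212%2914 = 2384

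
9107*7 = 63749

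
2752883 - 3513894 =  - 761011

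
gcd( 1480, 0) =1480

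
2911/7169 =2911/7169  =  0.41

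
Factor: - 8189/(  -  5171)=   19^1*431^1 * 5171^( - 1)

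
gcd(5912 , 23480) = 8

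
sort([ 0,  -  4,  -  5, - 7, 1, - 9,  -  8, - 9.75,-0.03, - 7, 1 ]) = [ - 9.75, - 9, -8,- 7,  -  7 ,  -  5,-4, - 0.03, 0,1, 1] 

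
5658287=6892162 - 1233875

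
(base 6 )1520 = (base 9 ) 503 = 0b110011000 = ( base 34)C0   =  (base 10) 408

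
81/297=3/11 = 0.27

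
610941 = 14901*41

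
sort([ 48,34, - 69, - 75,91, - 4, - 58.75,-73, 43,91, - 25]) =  [ - 75, - 73 , - 69, - 58.75, - 25, - 4,34,43,48 , 91,  91]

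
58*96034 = 5569972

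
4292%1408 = 68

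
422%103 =10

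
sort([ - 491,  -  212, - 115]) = [ - 491, - 212 , - 115 ]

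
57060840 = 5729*9960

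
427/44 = 9+31/44 =9.70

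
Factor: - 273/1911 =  - 1/7= -7^(-1 )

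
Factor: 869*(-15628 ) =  - 2^2*11^1*79^1*3907^1 = -  13580732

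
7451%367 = 111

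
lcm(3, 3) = 3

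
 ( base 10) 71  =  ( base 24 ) 2n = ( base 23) 32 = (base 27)2H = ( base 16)47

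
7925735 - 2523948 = 5401787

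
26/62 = 13/31  =  0.42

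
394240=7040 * 56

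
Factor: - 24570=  - 2^1 *3^3*5^1 * 7^1 * 13^1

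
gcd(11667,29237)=1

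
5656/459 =12+148/459=12.32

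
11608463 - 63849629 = - 52241166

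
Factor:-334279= - 11^1*30389^1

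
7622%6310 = 1312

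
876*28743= 25178868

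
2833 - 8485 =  - 5652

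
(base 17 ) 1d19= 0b10000111111000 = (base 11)6596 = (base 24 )f28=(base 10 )8696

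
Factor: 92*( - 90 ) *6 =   -  2^4*3^3 * 5^1*23^1= - 49680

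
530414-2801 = 527613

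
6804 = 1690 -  - 5114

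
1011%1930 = 1011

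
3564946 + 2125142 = 5690088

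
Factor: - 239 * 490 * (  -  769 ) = 90057590 = 2^1 * 5^1 * 7^2*239^1 * 769^1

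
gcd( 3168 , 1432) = 8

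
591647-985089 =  -393442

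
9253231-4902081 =4351150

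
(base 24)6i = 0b10100010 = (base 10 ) 162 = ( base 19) 8a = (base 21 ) 7f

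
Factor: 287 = 7^1* 41^1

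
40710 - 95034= -54324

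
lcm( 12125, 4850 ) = 24250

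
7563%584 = 555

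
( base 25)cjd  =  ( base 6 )100552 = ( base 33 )7b2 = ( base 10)7988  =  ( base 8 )17464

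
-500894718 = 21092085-521986803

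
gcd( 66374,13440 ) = 14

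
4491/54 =83 + 1/6 =83.17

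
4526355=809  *5595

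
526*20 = 10520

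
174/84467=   174/84467 = 0.00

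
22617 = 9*2513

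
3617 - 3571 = 46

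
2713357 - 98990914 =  - 96277557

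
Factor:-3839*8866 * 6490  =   - 220897365260 = - 2^2 * 5^1*11^3 * 13^1 * 31^1*59^1 * 349^1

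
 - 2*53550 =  - 107100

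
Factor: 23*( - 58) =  - 2^1*23^1 * 29^1 = - 1334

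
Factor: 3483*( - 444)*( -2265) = 3502713780 = 2^2*3^6  *5^1*37^1 * 43^1*151^1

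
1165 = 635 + 530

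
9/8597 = 9/8597 = 0.00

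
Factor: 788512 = 2^5*41^1 * 601^1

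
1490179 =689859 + 800320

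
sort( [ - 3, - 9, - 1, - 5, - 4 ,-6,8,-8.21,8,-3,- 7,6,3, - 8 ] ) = [ - 9, - 8.21,- 8, - 7, - 6,  -  5, - 4, - 3 , - 3, - 1,3,6, 8,8] 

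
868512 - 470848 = 397664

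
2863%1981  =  882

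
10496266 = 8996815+1499451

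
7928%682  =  426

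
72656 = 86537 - 13881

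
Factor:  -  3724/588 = -3^( - 1 )*19^1=-19/3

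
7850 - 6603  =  1247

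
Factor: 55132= 2^2*7^1*11^1 * 179^1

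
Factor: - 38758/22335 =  - 2^1 * 3^( -1) * 5^ ( - 1)*1489^( - 1) * 19379^1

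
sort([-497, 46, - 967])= [ - 967, - 497, 46]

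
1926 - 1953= -27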